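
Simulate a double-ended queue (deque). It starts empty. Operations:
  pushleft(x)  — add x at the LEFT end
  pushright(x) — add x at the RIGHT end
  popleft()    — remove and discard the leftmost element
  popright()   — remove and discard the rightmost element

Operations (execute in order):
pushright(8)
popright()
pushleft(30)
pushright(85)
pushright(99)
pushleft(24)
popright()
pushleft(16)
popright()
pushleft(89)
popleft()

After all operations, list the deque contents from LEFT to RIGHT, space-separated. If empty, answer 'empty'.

pushright(8): [8]
popright(): []
pushleft(30): [30]
pushright(85): [30, 85]
pushright(99): [30, 85, 99]
pushleft(24): [24, 30, 85, 99]
popright(): [24, 30, 85]
pushleft(16): [16, 24, 30, 85]
popright(): [16, 24, 30]
pushleft(89): [89, 16, 24, 30]
popleft(): [16, 24, 30]

Answer: 16 24 30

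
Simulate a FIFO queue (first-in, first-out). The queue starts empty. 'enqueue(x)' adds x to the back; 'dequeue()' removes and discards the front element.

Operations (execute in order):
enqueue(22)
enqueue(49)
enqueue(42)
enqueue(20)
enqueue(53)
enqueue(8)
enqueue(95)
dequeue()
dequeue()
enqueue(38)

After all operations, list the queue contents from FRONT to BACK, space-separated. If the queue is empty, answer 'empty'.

enqueue(22): [22]
enqueue(49): [22, 49]
enqueue(42): [22, 49, 42]
enqueue(20): [22, 49, 42, 20]
enqueue(53): [22, 49, 42, 20, 53]
enqueue(8): [22, 49, 42, 20, 53, 8]
enqueue(95): [22, 49, 42, 20, 53, 8, 95]
dequeue(): [49, 42, 20, 53, 8, 95]
dequeue(): [42, 20, 53, 8, 95]
enqueue(38): [42, 20, 53, 8, 95, 38]

Answer: 42 20 53 8 95 38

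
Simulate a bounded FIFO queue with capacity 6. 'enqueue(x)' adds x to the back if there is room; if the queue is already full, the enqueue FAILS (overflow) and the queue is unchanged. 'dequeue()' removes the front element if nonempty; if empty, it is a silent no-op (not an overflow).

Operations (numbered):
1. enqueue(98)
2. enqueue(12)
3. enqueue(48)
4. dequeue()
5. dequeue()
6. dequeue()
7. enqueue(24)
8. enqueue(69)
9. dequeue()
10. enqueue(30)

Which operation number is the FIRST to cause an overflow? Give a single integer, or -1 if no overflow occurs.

Answer: -1

Derivation:
1. enqueue(98): size=1
2. enqueue(12): size=2
3. enqueue(48): size=3
4. dequeue(): size=2
5. dequeue(): size=1
6. dequeue(): size=0
7. enqueue(24): size=1
8. enqueue(69): size=2
9. dequeue(): size=1
10. enqueue(30): size=2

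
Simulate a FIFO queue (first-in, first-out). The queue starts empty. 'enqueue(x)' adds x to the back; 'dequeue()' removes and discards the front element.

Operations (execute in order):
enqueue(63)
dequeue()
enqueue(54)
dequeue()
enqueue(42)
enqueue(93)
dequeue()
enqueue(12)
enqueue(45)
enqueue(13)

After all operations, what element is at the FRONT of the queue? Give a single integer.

enqueue(63): queue = [63]
dequeue(): queue = []
enqueue(54): queue = [54]
dequeue(): queue = []
enqueue(42): queue = [42]
enqueue(93): queue = [42, 93]
dequeue(): queue = [93]
enqueue(12): queue = [93, 12]
enqueue(45): queue = [93, 12, 45]
enqueue(13): queue = [93, 12, 45, 13]

Answer: 93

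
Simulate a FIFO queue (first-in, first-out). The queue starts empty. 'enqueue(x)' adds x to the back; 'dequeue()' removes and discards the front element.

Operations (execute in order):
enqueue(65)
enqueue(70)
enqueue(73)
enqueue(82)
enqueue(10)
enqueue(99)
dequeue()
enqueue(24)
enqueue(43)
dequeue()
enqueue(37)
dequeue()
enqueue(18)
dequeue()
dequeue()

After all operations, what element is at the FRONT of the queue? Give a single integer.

Answer: 99

Derivation:
enqueue(65): queue = [65]
enqueue(70): queue = [65, 70]
enqueue(73): queue = [65, 70, 73]
enqueue(82): queue = [65, 70, 73, 82]
enqueue(10): queue = [65, 70, 73, 82, 10]
enqueue(99): queue = [65, 70, 73, 82, 10, 99]
dequeue(): queue = [70, 73, 82, 10, 99]
enqueue(24): queue = [70, 73, 82, 10, 99, 24]
enqueue(43): queue = [70, 73, 82, 10, 99, 24, 43]
dequeue(): queue = [73, 82, 10, 99, 24, 43]
enqueue(37): queue = [73, 82, 10, 99, 24, 43, 37]
dequeue(): queue = [82, 10, 99, 24, 43, 37]
enqueue(18): queue = [82, 10, 99, 24, 43, 37, 18]
dequeue(): queue = [10, 99, 24, 43, 37, 18]
dequeue(): queue = [99, 24, 43, 37, 18]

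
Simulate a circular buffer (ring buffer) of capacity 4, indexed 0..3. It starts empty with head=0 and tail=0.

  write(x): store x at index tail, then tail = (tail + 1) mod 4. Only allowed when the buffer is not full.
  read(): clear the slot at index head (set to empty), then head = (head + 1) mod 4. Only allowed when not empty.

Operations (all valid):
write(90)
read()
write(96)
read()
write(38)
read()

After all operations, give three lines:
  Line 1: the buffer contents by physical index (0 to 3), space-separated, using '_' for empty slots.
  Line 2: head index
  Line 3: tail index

write(90): buf=[90 _ _ _], head=0, tail=1, size=1
read(): buf=[_ _ _ _], head=1, tail=1, size=0
write(96): buf=[_ 96 _ _], head=1, tail=2, size=1
read(): buf=[_ _ _ _], head=2, tail=2, size=0
write(38): buf=[_ _ 38 _], head=2, tail=3, size=1
read(): buf=[_ _ _ _], head=3, tail=3, size=0

Answer: _ _ _ _
3
3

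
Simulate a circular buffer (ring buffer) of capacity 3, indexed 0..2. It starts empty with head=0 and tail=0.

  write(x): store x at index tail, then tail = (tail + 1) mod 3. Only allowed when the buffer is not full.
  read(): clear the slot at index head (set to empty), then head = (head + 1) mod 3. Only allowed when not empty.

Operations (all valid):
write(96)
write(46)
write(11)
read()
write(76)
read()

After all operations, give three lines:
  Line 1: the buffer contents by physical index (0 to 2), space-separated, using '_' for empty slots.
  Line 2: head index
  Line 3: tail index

Answer: 76 _ 11
2
1

Derivation:
write(96): buf=[96 _ _], head=0, tail=1, size=1
write(46): buf=[96 46 _], head=0, tail=2, size=2
write(11): buf=[96 46 11], head=0, tail=0, size=3
read(): buf=[_ 46 11], head=1, tail=0, size=2
write(76): buf=[76 46 11], head=1, tail=1, size=3
read(): buf=[76 _ 11], head=2, tail=1, size=2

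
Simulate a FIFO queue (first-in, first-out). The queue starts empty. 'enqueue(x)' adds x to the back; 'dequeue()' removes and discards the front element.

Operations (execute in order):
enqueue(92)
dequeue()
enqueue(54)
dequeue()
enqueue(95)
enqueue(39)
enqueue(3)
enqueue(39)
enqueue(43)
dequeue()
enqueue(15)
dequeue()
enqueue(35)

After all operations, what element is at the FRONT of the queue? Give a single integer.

enqueue(92): queue = [92]
dequeue(): queue = []
enqueue(54): queue = [54]
dequeue(): queue = []
enqueue(95): queue = [95]
enqueue(39): queue = [95, 39]
enqueue(3): queue = [95, 39, 3]
enqueue(39): queue = [95, 39, 3, 39]
enqueue(43): queue = [95, 39, 3, 39, 43]
dequeue(): queue = [39, 3, 39, 43]
enqueue(15): queue = [39, 3, 39, 43, 15]
dequeue(): queue = [3, 39, 43, 15]
enqueue(35): queue = [3, 39, 43, 15, 35]

Answer: 3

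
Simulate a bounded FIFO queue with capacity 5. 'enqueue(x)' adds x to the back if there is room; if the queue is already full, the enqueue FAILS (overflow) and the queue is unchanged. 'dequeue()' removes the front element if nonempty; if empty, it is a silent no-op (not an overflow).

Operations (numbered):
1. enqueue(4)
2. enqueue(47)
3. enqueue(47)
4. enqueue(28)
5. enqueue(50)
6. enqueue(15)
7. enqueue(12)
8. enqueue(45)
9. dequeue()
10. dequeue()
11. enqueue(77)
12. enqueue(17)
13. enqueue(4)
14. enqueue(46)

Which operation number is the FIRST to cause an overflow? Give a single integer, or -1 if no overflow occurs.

Answer: 6

Derivation:
1. enqueue(4): size=1
2. enqueue(47): size=2
3. enqueue(47): size=3
4. enqueue(28): size=4
5. enqueue(50): size=5
6. enqueue(15): size=5=cap → OVERFLOW (fail)
7. enqueue(12): size=5=cap → OVERFLOW (fail)
8. enqueue(45): size=5=cap → OVERFLOW (fail)
9. dequeue(): size=4
10. dequeue(): size=3
11. enqueue(77): size=4
12. enqueue(17): size=5
13. enqueue(4): size=5=cap → OVERFLOW (fail)
14. enqueue(46): size=5=cap → OVERFLOW (fail)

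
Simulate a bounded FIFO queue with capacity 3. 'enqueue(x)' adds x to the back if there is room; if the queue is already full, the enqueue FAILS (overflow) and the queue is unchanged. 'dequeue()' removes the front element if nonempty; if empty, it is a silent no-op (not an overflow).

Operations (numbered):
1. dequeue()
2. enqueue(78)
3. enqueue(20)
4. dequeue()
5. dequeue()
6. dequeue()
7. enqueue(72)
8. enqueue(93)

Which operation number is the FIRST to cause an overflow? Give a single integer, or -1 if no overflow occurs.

Answer: -1

Derivation:
1. dequeue(): empty, no-op, size=0
2. enqueue(78): size=1
3. enqueue(20): size=2
4. dequeue(): size=1
5. dequeue(): size=0
6. dequeue(): empty, no-op, size=0
7. enqueue(72): size=1
8. enqueue(93): size=2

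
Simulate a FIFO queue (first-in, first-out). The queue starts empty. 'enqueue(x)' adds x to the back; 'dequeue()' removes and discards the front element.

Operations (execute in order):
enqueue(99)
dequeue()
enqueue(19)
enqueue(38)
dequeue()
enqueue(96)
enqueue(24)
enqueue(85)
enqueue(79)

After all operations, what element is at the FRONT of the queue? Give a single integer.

Answer: 38

Derivation:
enqueue(99): queue = [99]
dequeue(): queue = []
enqueue(19): queue = [19]
enqueue(38): queue = [19, 38]
dequeue(): queue = [38]
enqueue(96): queue = [38, 96]
enqueue(24): queue = [38, 96, 24]
enqueue(85): queue = [38, 96, 24, 85]
enqueue(79): queue = [38, 96, 24, 85, 79]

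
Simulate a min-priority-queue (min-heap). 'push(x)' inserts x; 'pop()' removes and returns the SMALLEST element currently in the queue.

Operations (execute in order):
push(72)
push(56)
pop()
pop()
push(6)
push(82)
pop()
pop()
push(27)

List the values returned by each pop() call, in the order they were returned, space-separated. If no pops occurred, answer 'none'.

Answer: 56 72 6 82

Derivation:
push(72): heap contents = [72]
push(56): heap contents = [56, 72]
pop() → 56: heap contents = [72]
pop() → 72: heap contents = []
push(6): heap contents = [6]
push(82): heap contents = [6, 82]
pop() → 6: heap contents = [82]
pop() → 82: heap contents = []
push(27): heap contents = [27]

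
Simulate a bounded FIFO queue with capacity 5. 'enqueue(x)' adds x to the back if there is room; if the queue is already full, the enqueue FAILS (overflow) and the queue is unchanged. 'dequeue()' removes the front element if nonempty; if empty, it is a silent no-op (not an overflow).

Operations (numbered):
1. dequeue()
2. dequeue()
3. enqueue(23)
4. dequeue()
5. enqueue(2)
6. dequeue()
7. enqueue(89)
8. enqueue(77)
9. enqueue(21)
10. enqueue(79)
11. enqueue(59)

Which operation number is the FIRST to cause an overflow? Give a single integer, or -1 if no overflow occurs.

Answer: -1

Derivation:
1. dequeue(): empty, no-op, size=0
2. dequeue(): empty, no-op, size=0
3. enqueue(23): size=1
4. dequeue(): size=0
5. enqueue(2): size=1
6. dequeue(): size=0
7. enqueue(89): size=1
8. enqueue(77): size=2
9. enqueue(21): size=3
10. enqueue(79): size=4
11. enqueue(59): size=5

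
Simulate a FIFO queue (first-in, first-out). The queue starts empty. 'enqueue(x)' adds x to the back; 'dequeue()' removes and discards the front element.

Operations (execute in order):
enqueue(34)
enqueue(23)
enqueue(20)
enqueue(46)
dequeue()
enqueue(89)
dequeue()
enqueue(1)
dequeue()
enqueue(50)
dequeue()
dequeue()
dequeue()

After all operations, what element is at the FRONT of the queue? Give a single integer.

Answer: 50

Derivation:
enqueue(34): queue = [34]
enqueue(23): queue = [34, 23]
enqueue(20): queue = [34, 23, 20]
enqueue(46): queue = [34, 23, 20, 46]
dequeue(): queue = [23, 20, 46]
enqueue(89): queue = [23, 20, 46, 89]
dequeue(): queue = [20, 46, 89]
enqueue(1): queue = [20, 46, 89, 1]
dequeue(): queue = [46, 89, 1]
enqueue(50): queue = [46, 89, 1, 50]
dequeue(): queue = [89, 1, 50]
dequeue(): queue = [1, 50]
dequeue(): queue = [50]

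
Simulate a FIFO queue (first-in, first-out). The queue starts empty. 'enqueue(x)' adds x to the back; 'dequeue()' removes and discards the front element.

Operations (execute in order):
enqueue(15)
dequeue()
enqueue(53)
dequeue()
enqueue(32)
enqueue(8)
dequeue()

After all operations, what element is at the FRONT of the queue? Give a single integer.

enqueue(15): queue = [15]
dequeue(): queue = []
enqueue(53): queue = [53]
dequeue(): queue = []
enqueue(32): queue = [32]
enqueue(8): queue = [32, 8]
dequeue(): queue = [8]

Answer: 8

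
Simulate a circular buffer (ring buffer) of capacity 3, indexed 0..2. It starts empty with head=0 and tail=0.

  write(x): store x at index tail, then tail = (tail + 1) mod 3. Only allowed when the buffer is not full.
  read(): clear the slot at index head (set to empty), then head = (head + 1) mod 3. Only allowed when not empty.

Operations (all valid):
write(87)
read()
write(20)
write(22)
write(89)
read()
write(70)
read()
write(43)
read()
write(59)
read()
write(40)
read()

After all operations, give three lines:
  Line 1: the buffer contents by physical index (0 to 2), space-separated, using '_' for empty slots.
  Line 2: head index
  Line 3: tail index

write(87): buf=[87 _ _], head=0, tail=1, size=1
read(): buf=[_ _ _], head=1, tail=1, size=0
write(20): buf=[_ 20 _], head=1, tail=2, size=1
write(22): buf=[_ 20 22], head=1, tail=0, size=2
write(89): buf=[89 20 22], head=1, tail=1, size=3
read(): buf=[89 _ 22], head=2, tail=1, size=2
write(70): buf=[89 70 22], head=2, tail=2, size=3
read(): buf=[89 70 _], head=0, tail=2, size=2
write(43): buf=[89 70 43], head=0, tail=0, size=3
read(): buf=[_ 70 43], head=1, tail=0, size=2
write(59): buf=[59 70 43], head=1, tail=1, size=3
read(): buf=[59 _ 43], head=2, tail=1, size=2
write(40): buf=[59 40 43], head=2, tail=2, size=3
read(): buf=[59 40 _], head=0, tail=2, size=2

Answer: 59 40 _
0
2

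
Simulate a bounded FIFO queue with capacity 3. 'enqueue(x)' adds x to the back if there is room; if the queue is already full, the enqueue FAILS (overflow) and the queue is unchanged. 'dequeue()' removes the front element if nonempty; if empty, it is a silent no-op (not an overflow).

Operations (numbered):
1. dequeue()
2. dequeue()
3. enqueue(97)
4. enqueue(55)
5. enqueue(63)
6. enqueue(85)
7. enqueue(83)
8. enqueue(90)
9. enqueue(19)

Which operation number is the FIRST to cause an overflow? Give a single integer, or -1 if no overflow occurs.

Answer: 6

Derivation:
1. dequeue(): empty, no-op, size=0
2. dequeue(): empty, no-op, size=0
3. enqueue(97): size=1
4. enqueue(55): size=2
5. enqueue(63): size=3
6. enqueue(85): size=3=cap → OVERFLOW (fail)
7. enqueue(83): size=3=cap → OVERFLOW (fail)
8. enqueue(90): size=3=cap → OVERFLOW (fail)
9. enqueue(19): size=3=cap → OVERFLOW (fail)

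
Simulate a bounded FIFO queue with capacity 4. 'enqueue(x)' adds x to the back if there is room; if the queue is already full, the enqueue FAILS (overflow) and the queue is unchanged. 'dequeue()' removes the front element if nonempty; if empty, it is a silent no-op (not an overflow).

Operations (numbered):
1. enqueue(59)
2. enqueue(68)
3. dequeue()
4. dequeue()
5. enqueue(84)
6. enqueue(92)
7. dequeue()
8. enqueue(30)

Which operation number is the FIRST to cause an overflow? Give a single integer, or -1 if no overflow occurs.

1. enqueue(59): size=1
2. enqueue(68): size=2
3. dequeue(): size=1
4. dequeue(): size=0
5. enqueue(84): size=1
6. enqueue(92): size=2
7. dequeue(): size=1
8. enqueue(30): size=2

Answer: -1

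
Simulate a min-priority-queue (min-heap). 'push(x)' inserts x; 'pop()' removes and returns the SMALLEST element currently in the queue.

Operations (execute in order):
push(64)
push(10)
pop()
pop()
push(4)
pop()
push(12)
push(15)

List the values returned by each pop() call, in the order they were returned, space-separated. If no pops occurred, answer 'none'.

push(64): heap contents = [64]
push(10): heap contents = [10, 64]
pop() → 10: heap contents = [64]
pop() → 64: heap contents = []
push(4): heap contents = [4]
pop() → 4: heap contents = []
push(12): heap contents = [12]
push(15): heap contents = [12, 15]

Answer: 10 64 4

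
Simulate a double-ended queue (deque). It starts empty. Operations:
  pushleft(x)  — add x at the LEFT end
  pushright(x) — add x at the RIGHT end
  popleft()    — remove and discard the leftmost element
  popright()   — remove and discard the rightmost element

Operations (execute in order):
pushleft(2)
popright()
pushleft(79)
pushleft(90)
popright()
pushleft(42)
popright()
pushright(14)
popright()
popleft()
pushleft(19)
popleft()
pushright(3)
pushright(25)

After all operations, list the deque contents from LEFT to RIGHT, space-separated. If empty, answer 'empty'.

pushleft(2): [2]
popright(): []
pushleft(79): [79]
pushleft(90): [90, 79]
popright(): [90]
pushleft(42): [42, 90]
popright(): [42]
pushright(14): [42, 14]
popright(): [42]
popleft(): []
pushleft(19): [19]
popleft(): []
pushright(3): [3]
pushright(25): [3, 25]

Answer: 3 25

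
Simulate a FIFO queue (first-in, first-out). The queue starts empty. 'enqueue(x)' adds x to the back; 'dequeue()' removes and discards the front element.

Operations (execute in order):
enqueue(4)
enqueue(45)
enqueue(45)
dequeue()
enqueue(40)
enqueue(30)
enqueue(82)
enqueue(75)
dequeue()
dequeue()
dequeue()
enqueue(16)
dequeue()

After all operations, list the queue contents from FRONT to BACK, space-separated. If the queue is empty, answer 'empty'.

enqueue(4): [4]
enqueue(45): [4, 45]
enqueue(45): [4, 45, 45]
dequeue(): [45, 45]
enqueue(40): [45, 45, 40]
enqueue(30): [45, 45, 40, 30]
enqueue(82): [45, 45, 40, 30, 82]
enqueue(75): [45, 45, 40, 30, 82, 75]
dequeue(): [45, 40, 30, 82, 75]
dequeue(): [40, 30, 82, 75]
dequeue(): [30, 82, 75]
enqueue(16): [30, 82, 75, 16]
dequeue(): [82, 75, 16]

Answer: 82 75 16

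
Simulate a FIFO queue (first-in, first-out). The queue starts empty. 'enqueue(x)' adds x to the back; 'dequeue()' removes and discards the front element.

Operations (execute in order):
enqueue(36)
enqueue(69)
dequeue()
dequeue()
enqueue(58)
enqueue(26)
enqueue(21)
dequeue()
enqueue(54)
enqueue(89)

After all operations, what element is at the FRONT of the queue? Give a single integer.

enqueue(36): queue = [36]
enqueue(69): queue = [36, 69]
dequeue(): queue = [69]
dequeue(): queue = []
enqueue(58): queue = [58]
enqueue(26): queue = [58, 26]
enqueue(21): queue = [58, 26, 21]
dequeue(): queue = [26, 21]
enqueue(54): queue = [26, 21, 54]
enqueue(89): queue = [26, 21, 54, 89]

Answer: 26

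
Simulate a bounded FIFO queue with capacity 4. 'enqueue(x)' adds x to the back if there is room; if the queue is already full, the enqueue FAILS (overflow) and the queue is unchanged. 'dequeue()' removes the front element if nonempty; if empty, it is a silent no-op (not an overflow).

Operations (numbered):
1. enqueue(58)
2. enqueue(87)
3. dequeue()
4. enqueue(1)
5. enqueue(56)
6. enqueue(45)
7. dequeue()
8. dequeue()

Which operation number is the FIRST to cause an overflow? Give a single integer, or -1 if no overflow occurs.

1. enqueue(58): size=1
2. enqueue(87): size=2
3. dequeue(): size=1
4. enqueue(1): size=2
5. enqueue(56): size=3
6. enqueue(45): size=4
7. dequeue(): size=3
8. dequeue(): size=2

Answer: -1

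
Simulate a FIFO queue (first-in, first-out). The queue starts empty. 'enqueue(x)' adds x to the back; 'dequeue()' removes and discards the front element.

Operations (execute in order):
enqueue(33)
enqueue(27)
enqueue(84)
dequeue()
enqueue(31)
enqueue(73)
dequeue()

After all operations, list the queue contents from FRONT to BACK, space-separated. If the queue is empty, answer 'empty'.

Answer: 84 31 73

Derivation:
enqueue(33): [33]
enqueue(27): [33, 27]
enqueue(84): [33, 27, 84]
dequeue(): [27, 84]
enqueue(31): [27, 84, 31]
enqueue(73): [27, 84, 31, 73]
dequeue(): [84, 31, 73]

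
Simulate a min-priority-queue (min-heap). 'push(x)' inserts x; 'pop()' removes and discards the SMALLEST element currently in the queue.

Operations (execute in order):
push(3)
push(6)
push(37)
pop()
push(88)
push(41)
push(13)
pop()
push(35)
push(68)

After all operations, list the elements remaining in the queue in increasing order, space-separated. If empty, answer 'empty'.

Answer: 13 35 37 41 68 88

Derivation:
push(3): heap contents = [3]
push(6): heap contents = [3, 6]
push(37): heap contents = [3, 6, 37]
pop() → 3: heap contents = [6, 37]
push(88): heap contents = [6, 37, 88]
push(41): heap contents = [6, 37, 41, 88]
push(13): heap contents = [6, 13, 37, 41, 88]
pop() → 6: heap contents = [13, 37, 41, 88]
push(35): heap contents = [13, 35, 37, 41, 88]
push(68): heap contents = [13, 35, 37, 41, 68, 88]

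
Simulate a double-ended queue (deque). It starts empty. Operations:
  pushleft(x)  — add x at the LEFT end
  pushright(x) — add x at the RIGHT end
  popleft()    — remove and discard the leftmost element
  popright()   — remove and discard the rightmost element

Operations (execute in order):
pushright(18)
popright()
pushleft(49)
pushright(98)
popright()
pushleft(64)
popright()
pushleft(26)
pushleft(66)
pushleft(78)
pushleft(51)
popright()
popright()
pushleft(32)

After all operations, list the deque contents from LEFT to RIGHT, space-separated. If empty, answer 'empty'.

pushright(18): [18]
popright(): []
pushleft(49): [49]
pushright(98): [49, 98]
popright(): [49]
pushleft(64): [64, 49]
popright(): [64]
pushleft(26): [26, 64]
pushleft(66): [66, 26, 64]
pushleft(78): [78, 66, 26, 64]
pushleft(51): [51, 78, 66, 26, 64]
popright(): [51, 78, 66, 26]
popright(): [51, 78, 66]
pushleft(32): [32, 51, 78, 66]

Answer: 32 51 78 66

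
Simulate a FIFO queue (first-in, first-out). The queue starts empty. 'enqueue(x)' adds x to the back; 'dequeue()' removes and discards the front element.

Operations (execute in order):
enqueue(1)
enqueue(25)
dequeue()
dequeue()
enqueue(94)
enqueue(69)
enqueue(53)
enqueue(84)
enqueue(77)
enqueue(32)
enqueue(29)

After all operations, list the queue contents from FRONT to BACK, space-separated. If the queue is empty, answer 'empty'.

enqueue(1): [1]
enqueue(25): [1, 25]
dequeue(): [25]
dequeue(): []
enqueue(94): [94]
enqueue(69): [94, 69]
enqueue(53): [94, 69, 53]
enqueue(84): [94, 69, 53, 84]
enqueue(77): [94, 69, 53, 84, 77]
enqueue(32): [94, 69, 53, 84, 77, 32]
enqueue(29): [94, 69, 53, 84, 77, 32, 29]

Answer: 94 69 53 84 77 32 29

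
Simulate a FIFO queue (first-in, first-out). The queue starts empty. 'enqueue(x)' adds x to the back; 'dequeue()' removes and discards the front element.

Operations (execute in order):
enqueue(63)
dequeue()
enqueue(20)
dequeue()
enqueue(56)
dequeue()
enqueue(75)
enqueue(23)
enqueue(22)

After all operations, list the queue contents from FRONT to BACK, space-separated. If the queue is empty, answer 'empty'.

enqueue(63): [63]
dequeue(): []
enqueue(20): [20]
dequeue(): []
enqueue(56): [56]
dequeue(): []
enqueue(75): [75]
enqueue(23): [75, 23]
enqueue(22): [75, 23, 22]

Answer: 75 23 22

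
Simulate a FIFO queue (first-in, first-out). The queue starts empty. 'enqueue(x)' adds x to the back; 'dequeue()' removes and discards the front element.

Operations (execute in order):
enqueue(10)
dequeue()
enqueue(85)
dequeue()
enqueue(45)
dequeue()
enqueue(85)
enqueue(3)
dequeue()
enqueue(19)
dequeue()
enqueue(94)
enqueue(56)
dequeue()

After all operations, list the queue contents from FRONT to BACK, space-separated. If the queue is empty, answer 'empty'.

Answer: 94 56

Derivation:
enqueue(10): [10]
dequeue(): []
enqueue(85): [85]
dequeue(): []
enqueue(45): [45]
dequeue(): []
enqueue(85): [85]
enqueue(3): [85, 3]
dequeue(): [3]
enqueue(19): [3, 19]
dequeue(): [19]
enqueue(94): [19, 94]
enqueue(56): [19, 94, 56]
dequeue(): [94, 56]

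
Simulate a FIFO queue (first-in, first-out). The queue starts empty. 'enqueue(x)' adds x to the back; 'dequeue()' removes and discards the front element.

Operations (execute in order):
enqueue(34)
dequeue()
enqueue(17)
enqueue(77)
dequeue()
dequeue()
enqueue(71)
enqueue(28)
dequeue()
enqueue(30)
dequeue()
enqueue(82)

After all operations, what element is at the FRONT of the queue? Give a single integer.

enqueue(34): queue = [34]
dequeue(): queue = []
enqueue(17): queue = [17]
enqueue(77): queue = [17, 77]
dequeue(): queue = [77]
dequeue(): queue = []
enqueue(71): queue = [71]
enqueue(28): queue = [71, 28]
dequeue(): queue = [28]
enqueue(30): queue = [28, 30]
dequeue(): queue = [30]
enqueue(82): queue = [30, 82]

Answer: 30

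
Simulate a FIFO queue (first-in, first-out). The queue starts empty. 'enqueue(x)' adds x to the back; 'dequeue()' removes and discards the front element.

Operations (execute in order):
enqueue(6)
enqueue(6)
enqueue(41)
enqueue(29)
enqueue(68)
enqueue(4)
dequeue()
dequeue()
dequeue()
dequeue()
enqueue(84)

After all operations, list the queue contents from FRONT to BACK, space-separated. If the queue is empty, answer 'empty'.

enqueue(6): [6]
enqueue(6): [6, 6]
enqueue(41): [6, 6, 41]
enqueue(29): [6, 6, 41, 29]
enqueue(68): [6, 6, 41, 29, 68]
enqueue(4): [6, 6, 41, 29, 68, 4]
dequeue(): [6, 41, 29, 68, 4]
dequeue(): [41, 29, 68, 4]
dequeue(): [29, 68, 4]
dequeue(): [68, 4]
enqueue(84): [68, 4, 84]

Answer: 68 4 84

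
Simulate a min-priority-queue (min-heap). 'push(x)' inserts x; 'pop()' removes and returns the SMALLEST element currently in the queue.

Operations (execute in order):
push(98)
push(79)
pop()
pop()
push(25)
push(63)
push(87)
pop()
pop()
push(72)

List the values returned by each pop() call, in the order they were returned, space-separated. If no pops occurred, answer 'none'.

Answer: 79 98 25 63

Derivation:
push(98): heap contents = [98]
push(79): heap contents = [79, 98]
pop() → 79: heap contents = [98]
pop() → 98: heap contents = []
push(25): heap contents = [25]
push(63): heap contents = [25, 63]
push(87): heap contents = [25, 63, 87]
pop() → 25: heap contents = [63, 87]
pop() → 63: heap contents = [87]
push(72): heap contents = [72, 87]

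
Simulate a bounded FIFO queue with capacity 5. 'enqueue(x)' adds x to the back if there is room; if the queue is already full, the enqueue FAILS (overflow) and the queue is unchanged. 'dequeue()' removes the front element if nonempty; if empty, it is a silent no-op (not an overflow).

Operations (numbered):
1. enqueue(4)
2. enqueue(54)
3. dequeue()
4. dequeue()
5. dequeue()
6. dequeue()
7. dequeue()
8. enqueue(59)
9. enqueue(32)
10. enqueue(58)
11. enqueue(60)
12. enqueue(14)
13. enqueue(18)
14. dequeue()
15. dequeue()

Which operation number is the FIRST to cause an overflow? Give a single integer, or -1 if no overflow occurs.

1. enqueue(4): size=1
2. enqueue(54): size=2
3. dequeue(): size=1
4. dequeue(): size=0
5. dequeue(): empty, no-op, size=0
6. dequeue(): empty, no-op, size=0
7. dequeue(): empty, no-op, size=0
8. enqueue(59): size=1
9. enqueue(32): size=2
10. enqueue(58): size=3
11. enqueue(60): size=4
12. enqueue(14): size=5
13. enqueue(18): size=5=cap → OVERFLOW (fail)
14. dequeue(): size=4
15. dequeue(): size=3

Answer: 13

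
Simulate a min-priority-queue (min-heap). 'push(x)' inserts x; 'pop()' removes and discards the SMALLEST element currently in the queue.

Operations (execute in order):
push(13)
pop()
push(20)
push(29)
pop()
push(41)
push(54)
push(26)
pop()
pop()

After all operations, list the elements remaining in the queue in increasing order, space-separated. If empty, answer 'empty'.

Answer: 41 54

Derivation:
push(13): heap contents = [13]
pop() → 13: heap contents = []
push(20): heap contents = [20]
push(29): heap contents = [20, 29]
pop() → 20: heap contents = [29]
push(41): heap contents = [29, 41]
push(54): heap contents = [29, 41, 54]
push(26): heap contents = [26, 29, 41, 54]
pop() → 26: heap contents = [29, 41, 54]
pop() → 29: heap contents = [41, 54]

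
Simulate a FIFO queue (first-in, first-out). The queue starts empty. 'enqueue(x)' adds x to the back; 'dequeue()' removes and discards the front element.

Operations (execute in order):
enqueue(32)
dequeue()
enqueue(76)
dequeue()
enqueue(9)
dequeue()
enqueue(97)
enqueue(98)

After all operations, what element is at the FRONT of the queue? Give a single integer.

enqueue(32): queue = [32]
dequeue(): queue = []
enqueue(76): queue = [76]
dequeue(): queue = []
enqueue(9): queue = [9]
dequeue(): queue = []
enqueue(97): queue = [97]
enqueue(98): queue = [97, 98]

Answer: 97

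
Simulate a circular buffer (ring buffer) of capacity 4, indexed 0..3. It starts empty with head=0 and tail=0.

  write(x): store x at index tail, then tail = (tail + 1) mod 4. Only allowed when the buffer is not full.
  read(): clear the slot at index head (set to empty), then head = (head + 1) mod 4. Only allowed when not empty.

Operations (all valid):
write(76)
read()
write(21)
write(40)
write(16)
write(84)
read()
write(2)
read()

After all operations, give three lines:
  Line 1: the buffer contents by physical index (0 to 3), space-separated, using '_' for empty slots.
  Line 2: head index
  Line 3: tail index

write(76): buf=[76 _ _ _], head=0, tail=1, size=1
read(): buf=[_ _ _ _], head=1, tail=1, size=0
write(21): buf=[_ 21 _ _], head=1, tail=2, size=1
write(40): buf=[_ 21 40 _], head=1, tail=3, size=2
write(16): buf=[_ 21 40 16], head=1, tail=0, size=3
write(84): buf=[84 21 40 16], head=1, tail=1, size=4
read(): buf=[84 _ 40 16], head=2, tail=1, size=3
write(2): buf=[84 2 40 16], head=2, tail=2, size=4
read(): buf=[84 2 _ 16], head=3, tail=2, size=3

Answer: 84 2 _ 16
3
2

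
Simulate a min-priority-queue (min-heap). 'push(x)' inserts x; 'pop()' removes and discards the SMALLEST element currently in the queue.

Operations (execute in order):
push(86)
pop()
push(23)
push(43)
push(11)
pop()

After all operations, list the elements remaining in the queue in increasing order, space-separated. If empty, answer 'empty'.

push(86): heap contents = [86]
pop() → 86: heap contents = []
push(23): heap contents = [23]
push(43): heap contents = [23, 43]
push(11): heap contents = [11, 23, 43]
pop() → 11: heap contents = [23, 43]

Answer: 23 43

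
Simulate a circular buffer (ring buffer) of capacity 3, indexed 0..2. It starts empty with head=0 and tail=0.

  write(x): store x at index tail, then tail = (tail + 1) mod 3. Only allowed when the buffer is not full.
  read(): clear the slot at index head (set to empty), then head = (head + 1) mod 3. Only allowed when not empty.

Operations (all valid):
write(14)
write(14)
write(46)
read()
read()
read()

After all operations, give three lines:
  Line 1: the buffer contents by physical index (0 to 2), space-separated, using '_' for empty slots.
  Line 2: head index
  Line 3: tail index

write(14): buf=[14 _ _], head=0, tail=1, size=1
write(14): buf=[14 14 _], head=0, tail=2, size=2
write(46): buf=[14 14 46], head=0, tail=0, size=3
read(): buf=[_ 14 46], head=1, tail=0, size=2
read(): buf=[_ _ 46], head=2, tail=0, size=1
read(): buf=[_ _ _], head=0, tail=0, size=0

Answer: _ _ _
0
0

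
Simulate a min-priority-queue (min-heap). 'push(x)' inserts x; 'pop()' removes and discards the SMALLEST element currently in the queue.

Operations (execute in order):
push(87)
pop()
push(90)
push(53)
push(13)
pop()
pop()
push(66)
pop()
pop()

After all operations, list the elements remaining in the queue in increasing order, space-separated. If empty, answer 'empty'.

Answer: empty

Derivation:
push(87): heap contents = [87]
pop() → 87: heap contents = []
push(90): heap contents = [90]
push(53): heap contents = [53, 90]
push(13): heap contents = [13, 53, 90]
pop() → 13: heap contents = [53, 90]
pop() → 53: heap contents = [90]
push(66): heap contents = [66, 90]
pop() → 66: heap contents = [90]
pop() → 90: heap contents = []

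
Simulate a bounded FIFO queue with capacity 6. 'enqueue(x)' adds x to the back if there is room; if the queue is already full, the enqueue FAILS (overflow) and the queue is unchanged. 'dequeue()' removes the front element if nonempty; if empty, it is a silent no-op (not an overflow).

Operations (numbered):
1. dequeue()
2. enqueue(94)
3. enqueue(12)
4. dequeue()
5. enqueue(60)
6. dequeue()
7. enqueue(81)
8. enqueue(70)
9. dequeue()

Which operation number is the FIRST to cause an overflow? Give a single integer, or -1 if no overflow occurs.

Answer: -1

Derivation:
1. dequeue(): empty, no-op, size=0
2. enqueue(94): size=1
3. enqueue(12): size=2
4. dequeue(): size=1
5. enqueue(60): size=2
6. dequeue(): size=1
7. enqueue(81): size=2
8. enqueue(70): size=3
9. dequeue(): size=2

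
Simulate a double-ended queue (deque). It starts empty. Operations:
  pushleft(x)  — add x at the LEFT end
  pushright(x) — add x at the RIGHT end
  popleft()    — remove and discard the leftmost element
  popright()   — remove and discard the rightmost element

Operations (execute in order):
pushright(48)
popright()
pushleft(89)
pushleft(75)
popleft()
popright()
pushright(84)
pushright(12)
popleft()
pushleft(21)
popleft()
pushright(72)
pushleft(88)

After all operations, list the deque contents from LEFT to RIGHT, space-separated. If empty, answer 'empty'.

pushright(48): [48]
popright(): []
pushleft(89): [89]
pushleft(75): [75, 89]
popleft(): [89]
popright(): []
pushright(84): [84]
pushright(12): [84, 12]
popleft(): [12]
pushleft(21): [21, 12]
popleft(): [12]
pushright(72): [12, 72]
pushleft(88): [88, 12, 72]

Answer: 88 12 72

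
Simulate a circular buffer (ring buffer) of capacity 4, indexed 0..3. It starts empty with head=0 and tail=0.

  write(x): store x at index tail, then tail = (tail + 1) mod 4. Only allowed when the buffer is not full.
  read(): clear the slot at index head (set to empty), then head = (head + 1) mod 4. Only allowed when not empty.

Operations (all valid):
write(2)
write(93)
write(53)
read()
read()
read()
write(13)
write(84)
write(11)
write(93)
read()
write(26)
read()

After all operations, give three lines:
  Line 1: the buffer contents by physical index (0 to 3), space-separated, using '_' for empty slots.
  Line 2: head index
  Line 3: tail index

write(2): buf=[2 _ _ _], head=0, tail=1, size=1
write(93): buf=[2 93 _ _], head=0, tail=2, size=2
write(53): buf=[2 93 53 _], head=0, tail=3, size=3
read(): buf=[_ 93 53 _], head=1, tail=3, size=2
read(): buf=[_ _ 53 _], head=2, tail=3, size=1
read(): buf=[_ _ _ _], head=3, tail=3, size=0
write(13): buf=[_ _ _ 13], head=3, tail=0, size=1
write(84): buf=[84 _ _ 13], head=3, tail=1, size=2
write(11): buf=[84 11 _ 13], head=3, tail=2, size=3
write(93): buf=[84 11 93 13], head=3, tail=3, size=4
read(): buf=[84 11 93 _], head=0, tail=3, size=3
write(26): buf=[84 11 93 26], head=0, tail=0, size=4
read(): buf=[_ 11 93 26], head=1, tail=0, size=3

Answer: _ 11 93 26
1
0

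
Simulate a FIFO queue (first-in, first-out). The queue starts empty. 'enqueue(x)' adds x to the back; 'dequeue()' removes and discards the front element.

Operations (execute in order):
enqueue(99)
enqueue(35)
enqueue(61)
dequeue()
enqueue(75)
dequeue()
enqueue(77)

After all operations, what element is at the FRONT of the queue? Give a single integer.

enqueue(99): queue = [99]
enqueue(35): queue = [99, 35]
enqueue(61): queue = [99, 35, 61]
dequeue(): queue = [35, 61]
enqueue(75): queue = [35, 61, 75]
dequeue(): queue = [61, 75]
enqueue(77): queue = [61, 75, 77]

Answer: 61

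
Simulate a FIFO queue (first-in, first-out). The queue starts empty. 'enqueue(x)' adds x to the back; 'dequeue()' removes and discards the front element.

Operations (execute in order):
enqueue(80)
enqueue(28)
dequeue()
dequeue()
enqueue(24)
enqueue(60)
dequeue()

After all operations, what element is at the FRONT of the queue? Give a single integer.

Answer: 60

Derivation:
enqueue(80): queue = [80]
enqueue(28): queue = [80, 28]
dequeue(): queue = [28]
dequeue(): queue = []
enqueue(24): queue = [24]
enqueue(60): queue = [24, 60]
dequeue(): queue = [60]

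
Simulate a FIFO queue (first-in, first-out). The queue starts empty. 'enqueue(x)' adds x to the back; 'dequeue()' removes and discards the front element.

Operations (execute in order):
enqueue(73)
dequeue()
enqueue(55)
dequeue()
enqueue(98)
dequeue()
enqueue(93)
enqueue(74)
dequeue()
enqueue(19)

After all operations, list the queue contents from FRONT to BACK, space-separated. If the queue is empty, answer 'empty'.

enqueue(73): [73]
dequeue(): []
enqueue(55): [55]
dequeue(): []
enqueue(98): [98]
dequeue(): []
enqueue(93): [93]
enqueue(74): [93, 74]
dequeue(): [74]
enqueue(19): [74, 19]

Answer: 74 19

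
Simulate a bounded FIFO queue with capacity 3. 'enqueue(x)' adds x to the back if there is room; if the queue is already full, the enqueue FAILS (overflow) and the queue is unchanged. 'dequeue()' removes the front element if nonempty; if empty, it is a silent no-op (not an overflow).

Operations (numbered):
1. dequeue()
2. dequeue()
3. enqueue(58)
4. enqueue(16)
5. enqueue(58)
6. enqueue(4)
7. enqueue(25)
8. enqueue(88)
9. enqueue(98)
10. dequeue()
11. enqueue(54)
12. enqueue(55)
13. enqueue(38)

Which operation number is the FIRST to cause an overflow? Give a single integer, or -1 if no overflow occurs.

1. dequeue(): empty, no-op, size=0
2. dequeue(): empty, no-op, size=0
3. enqueue(58): size=1
4. enqueue(16): size=2
5. enqueue(58): size=3
6. enqueue(4): size=3=cap → OVERFLOW (fail)
7. enqueue(25): size=3=cap → OVERFLOW (fail)
8. enqueue(88): size=3=cap → OVERFLOW (fail)
9. enqueue(98): size=3=cap → OVERFLOW (fail)
10. dequeue(): size=2
11. enqueue(54): size=3
12. enqueue(55): size=3=cap → OVERFLOW (fail)
13. enqueue(38): size=3=cap → OVERFLOW (fail)

Answer: 6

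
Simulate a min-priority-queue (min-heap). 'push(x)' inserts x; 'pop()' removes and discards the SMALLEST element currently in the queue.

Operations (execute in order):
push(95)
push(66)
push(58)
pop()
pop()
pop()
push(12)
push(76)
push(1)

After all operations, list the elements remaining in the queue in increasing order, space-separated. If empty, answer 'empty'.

push(95): heap contents = [95]
push(66): heap contents = [66, 95]
push(58): heap contents = [58, 66, 95]
pop() → 58: heap contents = [66, 95]
pop() → 66: heap contents = [95]
pop() → 95: heap contents = []
push(12): heap contents = [12]
push(76): heap contents = [12, 76]
push(1): heap contents = [1, 12, 76]

Answer: 1 12 76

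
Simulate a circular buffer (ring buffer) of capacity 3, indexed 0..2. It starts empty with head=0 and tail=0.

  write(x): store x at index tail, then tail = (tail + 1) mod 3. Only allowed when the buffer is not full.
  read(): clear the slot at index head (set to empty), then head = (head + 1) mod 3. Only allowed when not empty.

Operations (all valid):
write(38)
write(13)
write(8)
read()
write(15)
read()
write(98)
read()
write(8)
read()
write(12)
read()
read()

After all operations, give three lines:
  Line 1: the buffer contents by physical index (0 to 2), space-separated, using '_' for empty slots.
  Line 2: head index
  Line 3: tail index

write(38): buf=[38 _ _], head=0, tail=1, size=1
write(13): buf=[38 13 _], head=0, tail=2, size=2
write(8): buf=[38 13 8], head=0, tail=0, size=3
read(): buf=[_ 13 8], head=1, tail=0, size=2
write(15): buf=[15 13 8], head=1, tail=1, size=3
read(): buf=[15 _ 8], head=2, tail=1, size=2
write(98): buf=[15 98 8], head=2, tail=2, size=3
read(): buf=[15 98 _], head=0, tail=2, size=2
write(8): buf=[15 98 8], head=0, tail=0, size=3
read(): buf=[_ 98 8], head=1, tail=0, size=2
write(12): buf=[12 98 8], head=1, tail=1, size=3
read(): buf=[12 _ 8], head=2, tail=1, size=2
read(): buf=[12 _ _], head=0, tail=1, size=1

Answer: 12 _ _
0
1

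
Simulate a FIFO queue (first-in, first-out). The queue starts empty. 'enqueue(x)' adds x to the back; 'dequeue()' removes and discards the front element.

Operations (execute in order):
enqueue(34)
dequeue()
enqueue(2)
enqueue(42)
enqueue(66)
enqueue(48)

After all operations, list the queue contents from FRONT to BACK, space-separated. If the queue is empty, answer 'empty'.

Answer: 2 42 66 48

Derivation:
enqueue(34): [34]
dequeue(): []
enqueue(2): [2]
enqueue(42): [2, 42]
enqueue(66): [2, 42, 66]
enqueue(48): [2, 42, 66, 48]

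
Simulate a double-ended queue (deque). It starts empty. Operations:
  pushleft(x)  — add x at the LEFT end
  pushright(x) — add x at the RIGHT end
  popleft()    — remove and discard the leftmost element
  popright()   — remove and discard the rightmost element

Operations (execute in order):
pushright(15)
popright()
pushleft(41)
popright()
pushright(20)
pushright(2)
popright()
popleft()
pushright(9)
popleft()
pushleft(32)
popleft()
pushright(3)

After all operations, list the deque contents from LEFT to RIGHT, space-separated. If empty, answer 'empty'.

Answer: 3

Derivation:
pushright(15): [15]
popright(): []
pushleft(41): [41]
popright(): []
pushright(20): [20]
pushright(2): [20, 2]
popright(): [20]
popleft(): []
pushright(9): [9]
popleft(): []
pushleft(32): [32]
popleft(): []
pushright(3): [3]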